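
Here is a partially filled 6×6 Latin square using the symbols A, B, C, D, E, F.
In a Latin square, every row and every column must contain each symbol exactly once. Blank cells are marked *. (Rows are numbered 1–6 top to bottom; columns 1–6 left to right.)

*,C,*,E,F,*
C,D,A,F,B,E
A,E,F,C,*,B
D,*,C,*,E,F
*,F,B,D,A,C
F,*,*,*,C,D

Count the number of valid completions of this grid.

Row 1, column 1: eliminating its row and column leaves {B}.
Row 1, column 3: eliminating its row and column leaves {D}.
Row 1, column 6: eliminating its row and column leaves {A}.
Row 3, column 5: eliminating its row and column leaves {D}.
Row 4, column 2: eliminating its row and column leaves {A, B}.
Row 4, column 4: eliminating its row and column leaves {A, B}.
Row 5, column 1: eliminating its row and column leaves {E}.
Row 6, column 2: eliminating its row and column leaves {A, B}.
Row 6, column 3: eliminating its row and column leaves {E}.
Row 6, column 4: eliminating its row and column leaves {A, B}.
Enumerating the assignments across these blanks that avoid any row or column repeat gives 2 completions.

2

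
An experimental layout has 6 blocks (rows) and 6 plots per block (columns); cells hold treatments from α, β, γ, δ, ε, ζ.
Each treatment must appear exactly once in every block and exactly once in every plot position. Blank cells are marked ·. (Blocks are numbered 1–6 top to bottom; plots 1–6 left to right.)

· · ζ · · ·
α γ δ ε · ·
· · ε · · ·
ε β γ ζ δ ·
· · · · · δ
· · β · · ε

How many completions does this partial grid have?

46

Block 1, plot 1: eliminating its block and plot leaves {β, γ, δ}.
Block 1, plot 2: eliminating its block and plot leaves {α, δ, ε}.
Block 1, plot 4: eliminating its block and plot leaves {α, β, γ, δ}.
Block 1, plot 5: eliminating its block and plot leaves {α, β, γ, ε}.
Block 1, plot 6: eliminating its block and plot leaves {α, β, γ}.
Block 2, plot 5: eliminating its block and plot leaves {β, ζ}.
Block 2, plot 6: eliminating its block and plot leaves {β, ζ}.
Block 3, plot 1: eliminating its block and plot leaves {β, γ, δ, ζ}.
Block 3, plot 2: eliminating its block and plot leaves {α, δ, ζ}.
Block 3, plot 4: eliminating its block and plot leaves {α, β, γ, δ}.
Block 3, plot 5: eliminating its block and plot leaves {α, β, γ, ζ}.
Block 3, plot 6: eliminating its block and plot leaves {α, β, γ, ζ}.
Block 4, plot 6: eliminating its block and plot leaves {α}.
Block 5, plot 1: eliminating its block and plot leaves {β, γ, ζ}.
Block 5, plot 2: eliminating its block and plot leaves {α, ε, ζ}.
Block 5, plot 3: eliminating its block and plot leaves {α}.
Block 5, plot 4: eliminating its block and plot leaves {α, β, γ}.
Block 5, plot 5: eliminating its block and plot leaves {α, β, γ, ε, ζ}.
Block 6, plot 1: eliminating its block and plot leaves {γ, δ, ζ}.
Block 6, plot 2: eliminating its block and plot leaves {α, δ, ζ}.
Block 6, plot 4: eliminating its block and plot leaves {α, γ, δ}.
Block 6, plot 5: eliminating its block and plot leaves {α, γ, ζ}.
Enumerating the assignments across these blanks that avoid any block or plot repeat gives 46 completions.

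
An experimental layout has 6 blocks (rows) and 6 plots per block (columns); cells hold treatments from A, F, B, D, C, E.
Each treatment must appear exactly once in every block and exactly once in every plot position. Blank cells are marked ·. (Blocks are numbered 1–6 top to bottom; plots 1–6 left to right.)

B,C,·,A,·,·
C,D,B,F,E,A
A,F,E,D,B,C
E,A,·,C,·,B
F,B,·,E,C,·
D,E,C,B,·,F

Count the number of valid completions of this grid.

Block 1, plot 3: eliminating its block and plot leaves {F, D}.
Block 1, plot 5: eliminating its block and plot leaves {F, D}.
Block 1, plot 6: eliminating its block and plot leaves {D, E}.
Block 4, plot 3: eliminating its block and plot leaves {F, D}.
Block 4, plot 5: eliminating its block and plot leaves {F, D}.
Block 5, plot 3: eliminating its block and plot leaves {A, D}.
Block 5, plot 6: eliminating its block and plot leaves {D}.
Block 6, plot 5: eliminating its block and plot leaves {A}.
Enumerating the assignments across these blanks that avoid any block or plot repeat gives 2 completions.

2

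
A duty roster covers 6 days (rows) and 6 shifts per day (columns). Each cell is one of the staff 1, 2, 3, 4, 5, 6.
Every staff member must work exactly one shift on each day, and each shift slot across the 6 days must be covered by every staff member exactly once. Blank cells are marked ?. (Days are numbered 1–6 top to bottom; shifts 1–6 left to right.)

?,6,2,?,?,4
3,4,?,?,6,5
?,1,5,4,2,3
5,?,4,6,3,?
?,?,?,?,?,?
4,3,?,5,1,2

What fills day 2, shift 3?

1

Day 2 already has {3, 4, 5, 6} and shift 3 already has {2, 4, 5}, so day 2, shift 3 must be 1.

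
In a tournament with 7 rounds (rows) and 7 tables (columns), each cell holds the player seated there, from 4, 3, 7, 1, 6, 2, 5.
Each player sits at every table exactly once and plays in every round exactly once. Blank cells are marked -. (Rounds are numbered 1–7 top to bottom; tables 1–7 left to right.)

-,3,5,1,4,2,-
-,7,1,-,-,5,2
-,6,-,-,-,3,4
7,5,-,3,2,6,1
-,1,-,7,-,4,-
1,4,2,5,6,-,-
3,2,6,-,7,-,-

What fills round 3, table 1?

Round 1, table 1: round 1 has {4, 3, 1, 2, 5} and table 1 has {3, 7, 1}, leaving only 6.
Round 1, table 7: round 1 has {4, 3, 1, 6, 2, 5} and table 7 has {4, 1, 2}, leaving only 7.
Round 2, table 1: round 2 has {7, 1, 2, 5} and table 1 has {3, 7, 1, 6}, leaving only 4.
Round 2, table 4: round 2 has {4, 7, 1, 2, 5} and table 4 has {3, 7, 1, 5}, leaving only 6.
Round 2, table 5: round 2 has {4, 7, 1, 6, 2, 5} and table 5 has {4, 7, 6, 2}, leaving only 3.
Round 3, table 3: round 3 has {4, 3, 6} and table 3 has {1, 6, 2, 5}, leaving only 7.
Round 3, table 4: round 3 has {4, 3, 7, 6} and table 4 has {3, 7, 1, 6, 5}, leaving only 2.
Round 3 already has {4, 3, 7, 6, 2} and table 1 already has {4, 3, 7, 1, 6}, so round 3, table 1 must be 5.

5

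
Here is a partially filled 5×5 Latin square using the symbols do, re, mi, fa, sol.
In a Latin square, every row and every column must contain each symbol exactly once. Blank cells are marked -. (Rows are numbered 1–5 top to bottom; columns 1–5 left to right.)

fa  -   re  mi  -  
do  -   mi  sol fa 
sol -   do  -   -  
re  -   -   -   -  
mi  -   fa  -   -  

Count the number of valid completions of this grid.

Row 1, column 2: eliminating its row and column leaves {do, sol}.
Row 1, column 5: eliminating its row and column leaves {do, sol}.
Row 2, column 2: eliminating its row and column leaves {re}.
Row 3, column 2: eliminating its row and column leaves {re, mi, fa}.
Row 3, column 4: eliminating its row and column leaves {re, fa}.
Row 3, column 5: eliminating its row and column leaves {re, mi}.
Row 4, column 2: eliminating its row and column leaves {do, mi, fa, sol}.
Row 4, column 3: eliminating its row and column leaves {sol}.
Row 4, column 4: eliminating its row and column leaves {do, fa}.
Row 4, column 5: eliminating its row and column leaves {do, mi, sol}.
Row 5, column 2: eliminating its row and column leaves {do, re, sol}.
Row 5, column 4: eliminating its row and column leaves {do, re}.
Row 5, column 5: eliminating its row and column leaves {do, re, sol}.
Enumerating the assignments across these blanks that avoid any row or column repeat gives 3 completions.

3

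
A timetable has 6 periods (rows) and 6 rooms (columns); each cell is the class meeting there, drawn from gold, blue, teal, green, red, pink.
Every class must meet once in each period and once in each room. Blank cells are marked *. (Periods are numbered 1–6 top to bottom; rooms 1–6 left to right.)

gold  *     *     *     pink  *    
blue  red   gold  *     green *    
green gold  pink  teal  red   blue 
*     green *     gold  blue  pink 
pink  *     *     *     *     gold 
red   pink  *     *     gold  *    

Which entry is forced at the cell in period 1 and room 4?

Period 2, room 4: period 2 has {gold, blue, green, red} and room 4 has {gold, teal}, leaving only pink.
Period 2, room 6: period 2 has {gold, blue, green, red, pink} and room 6 has {gold, blue, pink}, leaving only teal.
Period 4, room 1: period 4 has {gold, blue, green, pink} and room 1 has {gold, blue, green, red, pink}, leaving only teal.
Period 4, room 3: period 4 has {gold, blue, teal, green, pink} and room 3 has {gold, pink}, leaving only red.
Period 5, room 5: period 5 has {gold, pink} and room 5 has {gold, blue, green, red, pink}, leaving only teal.
Period 5, room 2: period 5 has {gold, teal, pink} and room 2 has {gold, green, red, pink}, leaving only blue.
Period 1, room 2: period 1 has {gold, pink} and room 2 has {gold, blue, green, red, pink}, leaving only teal.
Period 5, room 3: period 5 has {gold, blue, teal, pink} and room 3 has {gold, red, pink}, leaving only green.
Period 1, room 3: period 1 has {gold, teal, pink} and room 3 has {gold, green, red, pink}, leaving only blue.
Period 5, room 4: period 5 has {gold, blue, teal, green, pink} and room 4 has {gold, teal, pink}, leaving only red.
Period 1 already has {gold, blue, teal, pink} and room 4 already has {gold, teal, red, pink}, so period 1, room 4 must be green.

green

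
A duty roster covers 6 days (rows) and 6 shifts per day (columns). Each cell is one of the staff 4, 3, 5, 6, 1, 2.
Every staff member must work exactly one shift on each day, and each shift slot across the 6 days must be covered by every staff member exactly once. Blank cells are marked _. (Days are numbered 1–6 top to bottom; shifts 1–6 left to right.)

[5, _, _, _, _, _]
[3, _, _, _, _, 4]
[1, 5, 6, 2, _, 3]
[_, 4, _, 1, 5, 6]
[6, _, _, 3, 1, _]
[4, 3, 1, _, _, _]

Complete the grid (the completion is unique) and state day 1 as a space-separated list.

Day 3, shift 5: day 3 has {3, 5, 6, 1, 2} and shift 5 has {5, 1}, leaving only 4.
Day 4, shift 1: day 4 has {4, 5, 6, 1} and shift 1 has {4, 3, 5, 6, 1}, leaving only 2.
Day 4, shift 3: day 4 has {4, 5, 6, 1, 2} and shift 3 has {6, 1}, leaving only 3.
Day 5, shift 2: day 5 has {3, 6, 1} and shift 2 has {4, 3, 5}, leaving only 2.
Day 5, shift 6: day 5 has {3, 6, 1, 2} and shift 6 has {4, 3, 6}, leaving only 5.
Day 5, shift 3: day 5 has {3, 5, 6, 1, 2} and shift 3 has {3, 6, 1}, leaving only 4.
Day 1, shift 3: day 1 has {5} and shift 3 has {4, 3, 6, 1}, leaving only 2.
Day 1, shift 6: day 1 has {5, 2} and shift 6 has {4, 3, 5, 6}, leaving only 1.
Day 1, shift 2: day 1 has {5, 1, 2} and shift 2 has {4, 3, 5, 2}, leaving only 6.
Day 1, shift 4: day 1 has {5, 6, 1, 2} and shift 4 has {3, 1, 2}, leaving only 4.
Day 1, shift 5: day 1 has {4, 5, 6, 1, 2} and shift 5 has {4, 5, 1}, leaving only 3.
So day 1 reads: 5 6 2 4 3 1.

5 6 2 4 3 1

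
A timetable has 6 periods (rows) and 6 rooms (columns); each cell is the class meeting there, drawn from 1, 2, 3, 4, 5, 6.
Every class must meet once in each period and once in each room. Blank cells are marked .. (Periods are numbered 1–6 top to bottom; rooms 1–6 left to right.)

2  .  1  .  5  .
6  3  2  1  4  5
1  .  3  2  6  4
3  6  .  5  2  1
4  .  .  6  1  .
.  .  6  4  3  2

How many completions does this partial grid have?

1

Period 1, room 2: eliminating its period and room leaves {4}.
Period 1, room 4: eliminating its period and room leaves {3}.
Period 1, room 6: eliminating its period and room leaves {3, 6}.
Period 3, room 2: eliminating its period and room leaves {5}.
Period 4, room 3: eliminating its period and room leaves {4}.
Period 5, room 2: eliminating its period and room leaves {2, 5}.
Period 5, room 3: eliminating its period and room leaves {5}.
Period 5, room 6: eliminating its period and room leaves {3}.
Period 6, room 1: eliminating its period and room leaves {5}.
Period 6, room 2: eliminating its period and room leaves {1, 5}.
Only one assignment across all blanks avoids any period or room repeat, giving 1 completion.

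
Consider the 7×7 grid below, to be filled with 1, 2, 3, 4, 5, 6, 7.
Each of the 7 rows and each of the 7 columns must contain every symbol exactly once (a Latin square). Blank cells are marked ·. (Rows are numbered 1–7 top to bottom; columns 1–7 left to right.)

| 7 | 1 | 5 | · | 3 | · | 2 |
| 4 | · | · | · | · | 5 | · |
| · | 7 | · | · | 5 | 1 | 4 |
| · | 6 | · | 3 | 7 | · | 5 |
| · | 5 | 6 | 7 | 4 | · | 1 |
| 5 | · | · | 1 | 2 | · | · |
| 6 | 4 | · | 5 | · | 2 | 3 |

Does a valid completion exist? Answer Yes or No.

Row 4, column 6: row 4 has {3, 5, 6, 7} and column 6 has {1, 2, 5}, so it must be 4.
Row 1, column 6: row 1 has {1, 2, 3, 5, 7} and column 6 has {1, 2, 4, 5}, so it must be 6.
Row 1, column 4: row 1 has {1, 2, 3, 5, 6, 7} and column 4 has {1, 3, 5, 7}, so it must be 4.
Row 5, column 6: row 5 has {1, 4, 5, 6, 7} and column 6 has {1, 2, 4, 5, 6}, so it must be 3.
Row 5, column 1: row 5 has {1, 3, 4, 5, 6, 7} and column 1 has {4, 5, 6, 7}, so it must be 2.
Row 3, column 1: row 3 has {1, 4, 5, 7} and column 1 has {2, 4, 5, 6, 7}, so it must be 3.
Row 3, column 3: row 3 has {1, 3, 4, 5, 7} and column 3 has {5, 6}, so it must be 2.
Row 3, column 4: row 3 has {1, 2, 3, 4, 5, 7} and column 4 has {1, 3, 4, 5, 7}, so it must be 6.
Row 2, column 4: row 2 has {4, 5} and column 4 has {1, 3, 4, 5, 6, 7}, so it must be 2.
Row 2, column 2: row 2 has {2, 4, 5} and column 2 has {1, 4, 5, 6, 7}, so it must be 3.
Now row 6, column 2: row 6 together with column 2 already contain {1, 2, 3, 4, 5, 6, 7} — every symbol — so nothing can go there. The grid has no valid completion.

No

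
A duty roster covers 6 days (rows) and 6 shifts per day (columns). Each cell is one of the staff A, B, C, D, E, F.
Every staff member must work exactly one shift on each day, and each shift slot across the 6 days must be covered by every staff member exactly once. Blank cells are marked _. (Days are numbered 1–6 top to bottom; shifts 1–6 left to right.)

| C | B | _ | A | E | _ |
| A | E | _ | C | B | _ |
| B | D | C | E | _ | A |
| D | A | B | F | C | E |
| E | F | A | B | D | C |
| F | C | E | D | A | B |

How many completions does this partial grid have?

Day 1, shift 3: eliminating its day and shift leaves {D, F}.
Day 1, shift 6: eliminating its day and shift leaves {D, F}.
Day 2, shift 3: eliminating its day and shift leaves {D, F}.
Day 2, shift 6: eliminating its day and shift leaves {D, F}.
Day 3, shift 5: eliminating its day and shift leaves {F}.
Enumerating the assignments across these blanks that avoid any day or shift repeat gives 2 completions.

2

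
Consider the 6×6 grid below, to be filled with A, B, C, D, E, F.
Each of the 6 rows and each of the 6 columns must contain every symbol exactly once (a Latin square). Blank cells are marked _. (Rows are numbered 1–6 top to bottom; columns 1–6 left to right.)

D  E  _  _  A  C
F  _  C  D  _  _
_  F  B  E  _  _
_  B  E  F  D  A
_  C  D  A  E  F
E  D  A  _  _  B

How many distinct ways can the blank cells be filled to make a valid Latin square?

1

Row 1, column 3: eliminating its row and column leaves {F}.
Row 1, column 4: eliminating its row and column leaves {B}.
Row 2, column 2: eliminating its row and column leaves {A}.
Row 2, column 5: eliminating its row and column leaves {B}.
Row 2, column 6: eliminating its row and column leaves {E}.
Row 3, column 1: eliminating its row and column leaves {A, C}.
Row 3, column 5: eliminating its row and column leaves {C}.
Row 3, column 6: eliminating its row and column leaves {D}.
Row 4, column 1: eliminating its row and column leaves {C}.
Row 5, column 1: eliminating its row and column leaves {B}.
Row 6, column 4: eliminating its row and column leaves {C}.
Row 6, column 5: eliminating its row and column leaves {C, F}.
Only one assignment across all blanks avoids any row or column repeat, giving 1 completion.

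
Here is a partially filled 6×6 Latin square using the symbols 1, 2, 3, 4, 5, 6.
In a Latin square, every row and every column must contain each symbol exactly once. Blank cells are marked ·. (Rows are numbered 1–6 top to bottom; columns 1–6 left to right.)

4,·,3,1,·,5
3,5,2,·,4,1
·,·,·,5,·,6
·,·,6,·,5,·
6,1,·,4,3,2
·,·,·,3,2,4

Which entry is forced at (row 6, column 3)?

1

Row 1, column 5: row 1 has {1, 3, 4, 5} and column 5 has {2, 3, 4, 5}, leaving only 6.
Row 1, column 2: row 1 has {1, 3, 4, 5, 6} and column 2 has {1, 5}, leaving only 2.
Row 2, column 4: row 2 has {1, 2, 3, 4, 5} and column 4 has {1, 3, 4, 5}, leaving only 6.
Row 3, column 5: row 3 has {5, 6} and column 5 has {2, 3, 4, 5, 6}, leaving only 1.
Row 3, column 1: row 3 has {1, 5, 6} and column 1 has {3, 4, 6}, leaving only 2.
Row 3, column 3: row 3 has {1, 2, 5, 6} and column 3 has {2, 3, 6}, leaving only 4.
Row 3, column 2: row 3 has {1, 2, 4, 5, 6} and column 2 has {1, 2, 5}, leaving only 3.
Row 4, column 1: row 4 has {5, 6} and column 1 has {2, 3, 4, 6}, leaving only 1.
Row 4, column 2: row 4 has {1, 5, 6} and column 2 has {1, 2, 3, 5}, leaving only 4.
Row 4, column 4: row 4 has {1, 4, 5, 6} and column 4 has {1, 3, 4, 5, 6}, leaving only 2.
Row 4, column 6: row 4 has {1, 2, 4, 5, 6} and column 6 has {1, 2, 4, 5, 6}, leaving only 3.
Row 5, column 3: row 5 has {1, 2, 3, 4, 6} and column 3 has {2, 3, 4, 6}, leaving only 5.
Row 6 already has {2, 3, 4} and column 3 already has {2, 3, 4, 5, 6}, so row 6, column 3 must be 1.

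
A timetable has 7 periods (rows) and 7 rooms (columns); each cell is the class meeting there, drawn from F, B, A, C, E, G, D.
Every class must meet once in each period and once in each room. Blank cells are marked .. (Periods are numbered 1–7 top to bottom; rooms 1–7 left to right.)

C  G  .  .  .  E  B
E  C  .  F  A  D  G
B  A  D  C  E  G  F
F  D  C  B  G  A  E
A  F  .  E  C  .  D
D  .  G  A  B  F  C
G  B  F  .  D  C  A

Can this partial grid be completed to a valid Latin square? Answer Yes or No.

No

Period 7, room 4: period 7 together with room 4 already contain {F, B, A, C, E, G, D} — every symbol — so nothing can go there. The grid has no valid completion.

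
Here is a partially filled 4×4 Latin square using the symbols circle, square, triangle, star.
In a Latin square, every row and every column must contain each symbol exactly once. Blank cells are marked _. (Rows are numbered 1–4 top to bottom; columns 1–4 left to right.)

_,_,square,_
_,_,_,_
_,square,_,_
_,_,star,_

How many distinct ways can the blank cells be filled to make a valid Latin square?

Row 1, column 1: eliminating its row and column leaves {circle, triangle, star}.
Row 1, column 2: eliminating its row and column leaves {circle, triangle, star}.
Row 1, column 4: eliminating its row and column leaves {circle, triangle, star}.
Row 2, column 1: eliminating its row and column leaves {circle, square, triangle, star}.
Row 2, column 2: eliminating its row and column leaves {circle, triangle, star}.
Row 2, column 3: eliminating its row and column leaves {circle, triangle}.
Row 2, column 4: eliminating its row and column leaves {circle, square, triangle, star}.
Row 3, column 1: eliminating its row and column leaves {circle, triangle, star}.
Row 3, column 3: eliminating its row and column leaves {circle, triangle}.
Row 3, column 4: eliminating its row and column leaves {circle, triangle, star}.
Row 4, column 1: eliminating its row and column leaves {circle, square, triangle}.
Row 4, column 2: eliminating its row and column leaves {circle, triangle}.
Row 4, column 4: eliminating its row and column leaves {circle, square, triangle}.
Enumerating the assignments across these blanks that avoid any row or column repeat gives 16 completions.

16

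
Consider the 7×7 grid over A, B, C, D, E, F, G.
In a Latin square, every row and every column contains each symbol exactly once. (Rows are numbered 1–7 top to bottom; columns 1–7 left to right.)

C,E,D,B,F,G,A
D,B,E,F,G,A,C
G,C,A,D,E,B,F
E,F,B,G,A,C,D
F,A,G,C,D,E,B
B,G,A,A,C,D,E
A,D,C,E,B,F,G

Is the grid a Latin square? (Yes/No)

Row 6 contains A twice (at columns 3 and 4), so it is not a permutation.

No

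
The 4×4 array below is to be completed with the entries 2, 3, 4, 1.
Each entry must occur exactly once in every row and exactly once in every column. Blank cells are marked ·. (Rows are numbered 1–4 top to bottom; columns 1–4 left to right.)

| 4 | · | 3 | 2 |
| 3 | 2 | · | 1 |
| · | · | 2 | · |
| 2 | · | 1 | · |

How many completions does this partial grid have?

2

Row 1, column 2: eliminating its row and column leaves {1}.
Row 2, column 3: eliminating its row and column leaves {4}.
Row 3, column 1: eliminating its row and column leaves {1}.
Row 3, column 2: eliminating its row and column leaves {3, 4, 1}.
Row 3, column 4: eliminating its row and column leaves {3, 4}.
Row 4, column 2: eliminating its row and column leaves {3, 4}.
Row 4, column 4: eliminating its row and column leaves {3, 4}.
Enumerating the assignments across these blanks that avoid any row or column repeat gives 2 completions.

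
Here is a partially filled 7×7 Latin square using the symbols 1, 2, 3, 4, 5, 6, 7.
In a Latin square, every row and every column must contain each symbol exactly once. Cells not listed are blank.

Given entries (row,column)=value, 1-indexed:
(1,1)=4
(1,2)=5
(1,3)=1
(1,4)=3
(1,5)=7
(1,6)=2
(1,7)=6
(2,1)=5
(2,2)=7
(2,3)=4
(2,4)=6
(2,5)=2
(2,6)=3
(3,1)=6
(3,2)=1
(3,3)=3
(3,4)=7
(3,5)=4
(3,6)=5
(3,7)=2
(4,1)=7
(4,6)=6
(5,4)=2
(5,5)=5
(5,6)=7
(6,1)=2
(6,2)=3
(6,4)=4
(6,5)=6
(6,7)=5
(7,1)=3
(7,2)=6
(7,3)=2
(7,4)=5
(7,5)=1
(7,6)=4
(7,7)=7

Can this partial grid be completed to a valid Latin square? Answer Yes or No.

No row or column among the givens repeats a symbol, and propagating forced cells runs into no contradiction.
One valid completion exists (for instance, 4 5 1 3 7 2 6 / 5 7 4 6 2 3 1 / 6 1 3 7 4 5 2 / 7 2 5 1 3 6 4 / 1 4 6 2 5 7 3 / 2 3 7 4 6 1 5 / 3 6 2 5 1 4 7).

Yes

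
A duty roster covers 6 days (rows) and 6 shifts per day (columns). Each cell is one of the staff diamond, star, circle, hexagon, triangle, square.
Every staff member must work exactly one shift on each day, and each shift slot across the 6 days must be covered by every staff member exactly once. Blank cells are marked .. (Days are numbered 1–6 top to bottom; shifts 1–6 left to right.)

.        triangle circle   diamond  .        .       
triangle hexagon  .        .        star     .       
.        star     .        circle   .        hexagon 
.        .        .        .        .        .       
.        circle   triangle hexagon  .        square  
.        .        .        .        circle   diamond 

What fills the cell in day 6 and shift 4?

triangle

Day 1, shift 6: day 1 has {diamond, circle, triangle} and shift 6 has {diamond, hexagon, square}, leaving only star.
Day 2, shift 4: day 2 has {star, hexagon, triangle} and shift 4 has {diamond, circle, hexagon}, leaving only square.
Day 2, shift 3: day 2 has {star, hexagon, triangle, square} and shift 3 has {circle, triangle}, leaving only diamond.
Day 2, shift 6: day 2 has {diamond, star, hexagon, triangle, square} and shift 6 has {diamond, star, hexagon, square}, leaving only circle.
Day 3, shift 3: day 3 has {star, circle, hexagon} and shift 3 has {diamond, circle, triangle}, leaving only square.
Day 3, shift 1: day 3 has {star, circle, hexagon, square} and shift 1 has {triangle}, leaving only diamond.
Day 3, shift 5: day 3 has {diamond, star, circle, hexagon, square} and shift 5 has {star, circle}, leaving only triangle.
Day 4, shift 6: day 4 has {} and shift 6 has {diamond, star, circle, hexagon, square}, leaving only triangle.
Day 4, shift 4: day 4 has {triangle} and shift 4 has {diamond, circle, hexagon, square}, leaving only star.
Day 6 already has {diamond, circle} and shift 4 already has {diamond, star, circle, hexagon, square}, so day 6, shift 4 must be triangle.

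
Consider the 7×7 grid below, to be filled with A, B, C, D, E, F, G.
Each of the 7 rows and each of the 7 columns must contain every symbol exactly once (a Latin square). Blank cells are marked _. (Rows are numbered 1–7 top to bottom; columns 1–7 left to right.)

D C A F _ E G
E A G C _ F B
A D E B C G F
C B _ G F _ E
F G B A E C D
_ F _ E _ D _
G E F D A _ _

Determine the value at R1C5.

Row 1 already has {A, C, D, E, F, G} and column 5 already has {A, C, E, F}, so row 1, column 5 must be B.

B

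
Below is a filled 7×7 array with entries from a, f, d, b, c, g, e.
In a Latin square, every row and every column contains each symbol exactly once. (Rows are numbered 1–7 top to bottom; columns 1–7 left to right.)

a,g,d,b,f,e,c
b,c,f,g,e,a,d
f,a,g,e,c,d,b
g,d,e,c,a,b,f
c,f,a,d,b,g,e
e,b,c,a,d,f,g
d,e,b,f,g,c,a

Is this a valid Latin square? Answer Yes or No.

Each row is a permutation of the 7 symbols, and so is each column.

Yes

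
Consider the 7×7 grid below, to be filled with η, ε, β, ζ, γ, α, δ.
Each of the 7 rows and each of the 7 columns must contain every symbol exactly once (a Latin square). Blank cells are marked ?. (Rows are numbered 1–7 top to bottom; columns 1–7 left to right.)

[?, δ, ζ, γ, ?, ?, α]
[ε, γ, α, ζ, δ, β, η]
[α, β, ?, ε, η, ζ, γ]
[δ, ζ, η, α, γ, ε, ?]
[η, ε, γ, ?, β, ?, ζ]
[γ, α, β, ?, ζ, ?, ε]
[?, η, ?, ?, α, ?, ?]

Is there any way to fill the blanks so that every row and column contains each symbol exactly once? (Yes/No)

No row or column among the givens repeats a symbol, and propagating forced cells runs into no contradiction.
One valid completion exists (for instance, β δ ζ γ ε η α / ε γ α ζ δ β η / α β δ ε η ζ γ / δ ζ η α γ ε β / η ε γ δ β α ζ / γ α β η ζ δ ε / ζ η ε β α γ δ).

Yes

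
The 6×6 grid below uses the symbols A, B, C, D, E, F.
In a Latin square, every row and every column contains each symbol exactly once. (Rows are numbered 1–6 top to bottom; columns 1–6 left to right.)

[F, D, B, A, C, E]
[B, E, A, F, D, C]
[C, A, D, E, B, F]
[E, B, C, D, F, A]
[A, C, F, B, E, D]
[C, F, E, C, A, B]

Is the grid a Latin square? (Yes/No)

No

Row 6 contains C twice (at columns 1 and 4), so it is not a permutation.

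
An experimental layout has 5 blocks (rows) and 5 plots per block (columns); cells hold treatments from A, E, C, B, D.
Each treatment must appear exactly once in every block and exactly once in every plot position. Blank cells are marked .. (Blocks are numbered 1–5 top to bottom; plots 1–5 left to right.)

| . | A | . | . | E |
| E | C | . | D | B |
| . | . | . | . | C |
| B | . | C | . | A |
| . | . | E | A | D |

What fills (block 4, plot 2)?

D

Block 2, plot 3: block 2 has {E, C, B, D} and plot 3 has {E, C}, leaving only A.
Block 4, plot 4: block 4 has {A, C, B} and plot 4 has {A, D}, leaving only E.
Block 4 already has {A, E, C, B} and plot 2 already has {A, C}, so block 4, plot 2 must be D.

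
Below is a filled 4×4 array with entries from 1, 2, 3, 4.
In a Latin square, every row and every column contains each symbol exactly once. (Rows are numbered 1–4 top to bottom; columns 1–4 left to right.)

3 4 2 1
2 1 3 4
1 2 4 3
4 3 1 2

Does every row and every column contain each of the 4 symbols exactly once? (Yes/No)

Yes

Each row is a permutation of the 4 symbols, and so is each column.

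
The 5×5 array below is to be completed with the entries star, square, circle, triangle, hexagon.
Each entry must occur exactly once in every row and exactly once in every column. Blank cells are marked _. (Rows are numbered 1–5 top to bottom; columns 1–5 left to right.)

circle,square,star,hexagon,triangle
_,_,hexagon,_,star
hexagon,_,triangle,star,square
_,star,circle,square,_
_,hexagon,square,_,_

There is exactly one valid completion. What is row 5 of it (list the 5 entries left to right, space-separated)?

star hexagon square triangle circle

Row 5, column 5: row 5 has {square, hexagon} and column 5 has {star, square, triangle}, leaving only circle.
Row 5, column 4: row 5 has {square, circle, hexagon} and column 4 has {star, square, hexagon}, leaving only triangle.
Row 5, column 1: row 5 has {square, circle, triangle, hexagon} and column 1 has {circle, hexagon}, leaving only star.
So row 5 reads: star hexagon square triangle circle.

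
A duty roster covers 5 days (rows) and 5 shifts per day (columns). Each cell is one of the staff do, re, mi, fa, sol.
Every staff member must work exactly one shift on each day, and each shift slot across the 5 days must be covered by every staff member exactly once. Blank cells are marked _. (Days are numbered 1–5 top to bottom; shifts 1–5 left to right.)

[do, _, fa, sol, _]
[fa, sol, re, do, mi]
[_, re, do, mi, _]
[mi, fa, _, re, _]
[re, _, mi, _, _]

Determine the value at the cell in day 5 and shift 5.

Day 1, shift 2: day 1 has {do, fa, sol} and shift 2 has {re, fa, sol}, leaving only mi.
Day 1, shift 5: day 1 has {do, mi, fa, sol} and shift 5 has {mi}, leaving only re.
Day 3, shift 1: day 3 has {do, re, mi} and shift 1 has {do, re, mi, fa}, leaving only sol.
Day 3, shift 5: day 3 has {do, re, mi, sol} and shift 5 has {re, mi}, leaving only fa.
Day 4, shift 3: day 4 has {re, mi, fa} and shift 3 has {do, re, mi, fa}, leaving only sol.
Day 4, shift 5: day 4 has {re, mi, fa, sol} and shift 5 has {re, mi, fa}, leaving only do.
Day 5 already has {re, mi} and shift 5 already has {do, re, mi, fa}, so day 5, shift 5 must be sol.

sol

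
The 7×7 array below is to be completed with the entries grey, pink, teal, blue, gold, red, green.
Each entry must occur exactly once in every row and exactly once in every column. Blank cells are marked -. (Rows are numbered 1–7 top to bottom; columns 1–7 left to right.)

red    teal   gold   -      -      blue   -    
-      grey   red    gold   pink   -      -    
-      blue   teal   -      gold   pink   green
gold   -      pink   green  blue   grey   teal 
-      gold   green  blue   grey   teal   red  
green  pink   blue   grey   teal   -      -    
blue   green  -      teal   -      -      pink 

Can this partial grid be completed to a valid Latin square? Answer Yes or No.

No row or column among the givens repeats a symbol, and propagating forced cells runs into no contradiction.
One valid completion exists (for instance, red teal gold pink green blue grey / teal grey red gold pink green blue / grey blue teal red gold pink green / gold red pink green blue grey teal / pink gold green blue grey teal red / green pink blue grey teal red gold / blue green grey teal red gold pink).

Yes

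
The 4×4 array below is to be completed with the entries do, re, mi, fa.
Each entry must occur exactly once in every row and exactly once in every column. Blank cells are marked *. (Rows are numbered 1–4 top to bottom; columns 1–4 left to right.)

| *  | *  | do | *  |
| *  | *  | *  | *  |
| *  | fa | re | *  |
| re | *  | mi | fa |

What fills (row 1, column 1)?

Row 2, column 3: row 2 has {} and column 3 has {do, re, mi}, leaving only fa.
Row 4, column 2: row 4 has {re, mi, fa} and column 2 has {fa}, leaving only do.
Row 1, column 1 is narrowed to {mi, fa}.
If it were mi, then row 1, column 4 would be left with no valid symbol.
So row 1, column 1 must be fa.

fa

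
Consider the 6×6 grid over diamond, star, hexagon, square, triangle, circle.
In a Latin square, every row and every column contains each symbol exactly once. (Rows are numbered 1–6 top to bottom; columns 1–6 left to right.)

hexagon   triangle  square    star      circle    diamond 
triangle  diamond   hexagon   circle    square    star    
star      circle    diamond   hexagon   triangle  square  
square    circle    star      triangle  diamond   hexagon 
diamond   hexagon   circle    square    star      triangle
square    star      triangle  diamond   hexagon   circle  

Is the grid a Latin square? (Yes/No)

No

Every row is a permutation, but column 2 contains circle twice (at rows 3 and 4).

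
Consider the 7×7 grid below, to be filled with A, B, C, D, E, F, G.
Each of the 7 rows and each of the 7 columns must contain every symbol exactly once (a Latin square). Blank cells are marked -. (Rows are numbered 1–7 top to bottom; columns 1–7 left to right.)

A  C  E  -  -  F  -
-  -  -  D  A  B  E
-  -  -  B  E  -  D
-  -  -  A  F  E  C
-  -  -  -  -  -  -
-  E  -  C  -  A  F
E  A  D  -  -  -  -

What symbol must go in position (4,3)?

G

Row 1, column 4: row 1 has {A, C, E, F} and column 4 has {A, B, C, D}, leaving only G.
Row 1, column 7: row 1 has {A, C, E, F, G} and column 7 has {C, D, E, F}, leaving only B.
Row 1, column 5: row 1 has {A, B, C, E, F, G} and column 5 has {A, E, F}, leaving only D.
Row 7, column 4: row 7 has {A, D, E} and column 4 has {A, B, C, D, G}, leaving only F.
Row 5, column 4: row 5 has {} and column 4 has {A, B, C, D, F, G}, leaving only E.
Row 7, column 7: row 7 has {A, D, E, F} and column 7 has {B, C, D, E, F}, leaving only G.
Row 5, column 7: row 5 has {E} and column 7 has {B, C, D, E, F, G}, leaving only A.
Row 7, column 6: row 7 has {A, D, E, F, G} and column 6 has {A, B, E, F}, leaving only C.
Row 3, column 6: row 3 has {B, D, E} and column 6 has {A, B, C, E, F}, leaving only G.
Row 3, column 2: row 3 has {B, D, E, G} and column 2 has {A, C, E}, leaving only F.
Row 2, column 2: row 2 has {A, B, D, E} and column 2 has {A, C, E, F}, leaving only G.
Row 3, column 1: row 3 has {B, D, E, F, G} and column 1 has {A, E}, leaving only C.
Row 2, column 1: row 2 has {A, B, D, E, G} and column 1 has {A, C, E}, leaving only F.
Row 2, column 3: row 2 has {A, B, D, E, F, G} and column 3 has {D, E}, leaving only C.
Row 3, column 3: row 3 has {B, C, D, E, F, G} and column 3 has {C, D, E}, leaving only A.
Row 5, column 6: row 5 has {A, E} and column 6 has {A, B, C, E, F, G}, leaving only D.
Row 5, column 2: row 5 has {A, D, E} and column 2 has {A, C, E, F, G}, leaving only B.
Row 4, column 2: row 4 has {A, C, E, F} and column 2 has {A, B, C, E, F, G}, leaving only D.
Row 5, column 1: row 5 has {A, B, D, E} and column 1 has {A, C, E, F}, leaving only G.
Row 4, column 1: row 4 has {A, C, D, E, F} and column 1 has {A, C, E, F, G}, leaving only B.
Row 4 already has {A, B, C, D, E, F} and column 3 already has {A, C, D, E}, so row 4, column 3 must be G.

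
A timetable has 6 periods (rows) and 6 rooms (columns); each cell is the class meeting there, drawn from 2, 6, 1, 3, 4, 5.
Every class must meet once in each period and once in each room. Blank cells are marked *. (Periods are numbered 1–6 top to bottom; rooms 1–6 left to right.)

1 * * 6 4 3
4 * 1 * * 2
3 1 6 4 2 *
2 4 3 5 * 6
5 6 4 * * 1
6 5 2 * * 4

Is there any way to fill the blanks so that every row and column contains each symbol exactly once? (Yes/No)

No

Period 1, room 2: period 1 has {6, 1, 3, 4} and room 2 has {6, 1, 4, 5}, so it must be 2.
Period 1, room 3: period 1 has {2, 6, 1, 3, 4} and room 3 has {2, 6, 1, 3, 4}, so it must be 5.
Period 2, room 2: period 2 has {2, 1, 4} and room 2 has {2, 6, 1, 4, 5}, so it must be 3.
Now period 2, room 4: period 2 together with room 4 already contain {2, 6, 1, 3, 4, 5} — every symbol — so nothing can go there. The grid has no valid completion.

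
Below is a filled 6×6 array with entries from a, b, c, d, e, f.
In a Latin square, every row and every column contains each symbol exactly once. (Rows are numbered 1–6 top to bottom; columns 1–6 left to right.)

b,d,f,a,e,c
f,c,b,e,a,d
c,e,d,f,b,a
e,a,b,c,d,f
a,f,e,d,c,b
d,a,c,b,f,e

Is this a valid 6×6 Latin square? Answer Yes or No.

Every row is a permutation, but column 2 contains a twice (at rows 4 and 6).

No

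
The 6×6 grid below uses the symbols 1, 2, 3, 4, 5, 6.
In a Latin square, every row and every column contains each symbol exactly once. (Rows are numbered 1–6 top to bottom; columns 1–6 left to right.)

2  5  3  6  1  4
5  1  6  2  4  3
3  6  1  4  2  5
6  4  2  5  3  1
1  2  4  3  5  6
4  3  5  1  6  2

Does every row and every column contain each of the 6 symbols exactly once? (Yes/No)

Each row is a permutation of the 6 symbols, and so is each column.

Yes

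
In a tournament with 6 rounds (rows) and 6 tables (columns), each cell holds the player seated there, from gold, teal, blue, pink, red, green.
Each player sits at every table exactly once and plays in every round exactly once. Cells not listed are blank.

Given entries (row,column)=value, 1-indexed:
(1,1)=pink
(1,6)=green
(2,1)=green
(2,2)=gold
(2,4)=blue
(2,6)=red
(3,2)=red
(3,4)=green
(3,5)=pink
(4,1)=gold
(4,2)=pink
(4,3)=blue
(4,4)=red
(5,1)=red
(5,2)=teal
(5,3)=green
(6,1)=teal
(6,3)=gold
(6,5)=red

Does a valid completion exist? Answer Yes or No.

Yes

No round or table among the givens repeats a symbol, and propagating forced cells runs into no contradiction.
One valid completion exists (for instance, pink blue red teal gold green / green gold pink blue teal red / blue red teal green pink gold / gold pink blue red green teal / red teal green gold blue pink / teal green gold pink red blue).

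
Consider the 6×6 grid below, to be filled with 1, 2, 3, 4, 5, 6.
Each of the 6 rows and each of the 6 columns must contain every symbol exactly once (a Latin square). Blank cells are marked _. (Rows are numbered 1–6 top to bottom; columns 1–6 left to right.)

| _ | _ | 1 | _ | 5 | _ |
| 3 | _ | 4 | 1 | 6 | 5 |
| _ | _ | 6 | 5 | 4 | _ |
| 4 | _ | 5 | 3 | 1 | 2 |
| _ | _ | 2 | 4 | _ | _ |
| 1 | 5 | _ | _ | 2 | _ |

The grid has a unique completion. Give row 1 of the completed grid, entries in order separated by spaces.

6 4 1 2 5 3

Row 2, column 2: row 2 has {1, 3, 4, 5, 6} and column 2 has {5}, leaving only 2.
Row 3, column 1: row 3 has {4, 5, 6} and column 1 has {1, 3, 4}, leaving only 2.
Row 1, column 1: row 1 has {1, 5} and column 1 has {1, 2, 3, 4}, leaving only 6.
Row 1, column 4: row 1 has {1, 5, 6} and column 4 has {1, 3, 4, 5}, leaving only 2.
Row 4, column 2: row 4 has {1, 2, 3, 4, 5} and column 2 has {2, 5}, leaving only 6.
Row 5, column 1: row 5 has {2, 4} and column 1 has {1, 2, 3, 4, 6}, leaving only 5.
Row 5, column 5: row 5 has {2, 4, 5} and column 5 has {1, 2, 4, 5, 6}, leaving only 3.
Row 5, column 2: row 5 has {2, 3, 4, 5} and column 2 has {2, 5, 6}, leaving only 1.
Row 3, column 2: row 3 has {2, 4, 5, 6} and column 2 has {1, 2, 5, 6}, leaving only 3.
Row 1, column 2: row 1 has {1, 2, 5, 6} and column 2 has {1, 2, 3, 5, 6}, leaving only 4.
Row 1, column 6: row 1 has {1, 2, 4, 5, 6} and column 6 has {2, 5}, leaving only 3.
So row 1 reads: 6 4 1 2 5 3.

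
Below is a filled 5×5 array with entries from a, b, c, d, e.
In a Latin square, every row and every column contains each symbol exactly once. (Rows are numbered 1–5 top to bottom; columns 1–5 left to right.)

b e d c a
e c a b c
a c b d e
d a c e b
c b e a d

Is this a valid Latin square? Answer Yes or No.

Column 2 contains c twice (at rows 2 and 3), so it is not a permutation.

No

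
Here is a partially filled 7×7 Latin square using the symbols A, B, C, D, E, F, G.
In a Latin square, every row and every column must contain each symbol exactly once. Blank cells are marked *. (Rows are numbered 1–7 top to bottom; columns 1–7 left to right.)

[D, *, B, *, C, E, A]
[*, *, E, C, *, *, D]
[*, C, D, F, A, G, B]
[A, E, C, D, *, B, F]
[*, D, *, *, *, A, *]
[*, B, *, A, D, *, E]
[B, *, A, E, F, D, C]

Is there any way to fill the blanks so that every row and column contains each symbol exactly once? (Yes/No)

Yes

No row or column among the givens repeats a symbol, and propagating forced cells runs into no contradiction.
One valid completion exists (for instance, D F B G C E A / G A E C B F D / E C D F A G B / A E C D G B F / C D F B E A G / F B G A D C E / B G A E F D C).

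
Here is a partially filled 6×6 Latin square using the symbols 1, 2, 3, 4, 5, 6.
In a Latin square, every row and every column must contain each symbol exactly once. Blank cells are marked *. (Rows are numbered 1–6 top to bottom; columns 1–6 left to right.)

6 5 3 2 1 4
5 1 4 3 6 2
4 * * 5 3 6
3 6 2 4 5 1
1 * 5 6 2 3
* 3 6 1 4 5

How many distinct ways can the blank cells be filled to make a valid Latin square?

Row 3, column 2: eliminating its row and column leaves {2}.
Row 3, column 3: eliminating its row and column leaves {1}.
Row 5, column 2: eliminating its row and column leaves {4}.
Row 6, column 1: eliminating its row and column leaves {2}.
Only one assignment across all blanks avoids any row or column repeat, giving 1 completion.

1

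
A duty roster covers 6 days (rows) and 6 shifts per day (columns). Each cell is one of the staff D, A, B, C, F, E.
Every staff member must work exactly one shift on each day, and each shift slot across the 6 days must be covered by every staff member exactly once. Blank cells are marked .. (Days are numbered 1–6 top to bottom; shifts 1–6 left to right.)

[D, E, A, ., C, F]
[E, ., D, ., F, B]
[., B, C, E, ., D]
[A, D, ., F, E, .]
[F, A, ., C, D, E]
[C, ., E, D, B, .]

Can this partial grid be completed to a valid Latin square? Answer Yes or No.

No

Day 3, shift 1: day 3 together with shift 1 already contain {D, A, B, C, F, E} — every symbol — so nothing can go there. The grid has no valid completion.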